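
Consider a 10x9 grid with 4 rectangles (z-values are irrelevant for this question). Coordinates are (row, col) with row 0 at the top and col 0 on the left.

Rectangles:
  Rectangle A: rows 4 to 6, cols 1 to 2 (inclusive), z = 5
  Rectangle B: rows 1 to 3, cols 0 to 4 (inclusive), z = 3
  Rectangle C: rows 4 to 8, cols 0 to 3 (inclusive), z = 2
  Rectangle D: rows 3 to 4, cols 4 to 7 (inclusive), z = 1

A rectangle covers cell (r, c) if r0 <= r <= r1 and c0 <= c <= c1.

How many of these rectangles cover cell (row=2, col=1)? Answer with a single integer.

Answer: 1

Derivation:
Check cell (2,1):
  A: rows 4-6 cols 1-2 -> outside (row miss)
  B: rows 1-3 cols 0-4 -> covers
  C: rows 4-8 cols 0-3 -> outside (row miss)
  D: rows 3-4 cols 4-7 -> outside (row miss)
Count covering = 1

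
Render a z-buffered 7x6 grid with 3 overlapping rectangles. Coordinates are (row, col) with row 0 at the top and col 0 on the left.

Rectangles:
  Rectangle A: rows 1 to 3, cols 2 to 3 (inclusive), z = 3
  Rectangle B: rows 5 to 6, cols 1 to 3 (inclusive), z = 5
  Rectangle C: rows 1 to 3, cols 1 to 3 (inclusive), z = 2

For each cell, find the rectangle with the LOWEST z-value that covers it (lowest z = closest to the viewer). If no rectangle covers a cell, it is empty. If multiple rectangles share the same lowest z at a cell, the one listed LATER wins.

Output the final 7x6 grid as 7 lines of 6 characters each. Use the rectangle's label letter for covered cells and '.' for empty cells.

......
.CCC..
.CCC..
.CCC..
......
.BBB..
.BBB..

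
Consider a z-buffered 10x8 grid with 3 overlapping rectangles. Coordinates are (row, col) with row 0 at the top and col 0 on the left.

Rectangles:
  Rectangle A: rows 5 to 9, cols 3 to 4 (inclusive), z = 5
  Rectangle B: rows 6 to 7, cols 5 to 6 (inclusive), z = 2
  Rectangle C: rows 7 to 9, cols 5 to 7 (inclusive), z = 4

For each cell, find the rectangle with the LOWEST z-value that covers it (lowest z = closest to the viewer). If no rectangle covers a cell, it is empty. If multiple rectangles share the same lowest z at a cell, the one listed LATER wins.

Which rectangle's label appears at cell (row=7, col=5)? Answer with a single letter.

Check cell (7,5):
  A: rows 5-9 cols 3-4 -> outside (col miss)
  B: rows 6-7 cols 5-6 z=2 -> covers; best now B (z=2)
  C: rows 7-9 cols 5-7 z=4 -> covers; best now B (z=2)
Winner: B at z=2

Answer: B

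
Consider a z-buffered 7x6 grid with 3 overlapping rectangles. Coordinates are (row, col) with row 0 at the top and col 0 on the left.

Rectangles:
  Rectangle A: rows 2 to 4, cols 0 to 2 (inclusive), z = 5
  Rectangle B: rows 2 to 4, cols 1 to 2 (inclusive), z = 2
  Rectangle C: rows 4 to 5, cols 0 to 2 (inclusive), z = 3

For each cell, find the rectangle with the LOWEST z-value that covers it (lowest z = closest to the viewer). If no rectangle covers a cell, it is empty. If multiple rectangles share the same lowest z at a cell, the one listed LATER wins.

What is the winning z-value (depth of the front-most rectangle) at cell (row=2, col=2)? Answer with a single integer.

Check cell (2,2):
  A: rows 2-4 cols 0-2 z=5 -> covers; best now A (z=5)
  B: rows 2-4 cols 1-2 z=2 -> covers; best now B (z=2)
  C: rows 4-5 cols 0-2 -> outside (row miss)
Winner: B at z=2

Answer: 2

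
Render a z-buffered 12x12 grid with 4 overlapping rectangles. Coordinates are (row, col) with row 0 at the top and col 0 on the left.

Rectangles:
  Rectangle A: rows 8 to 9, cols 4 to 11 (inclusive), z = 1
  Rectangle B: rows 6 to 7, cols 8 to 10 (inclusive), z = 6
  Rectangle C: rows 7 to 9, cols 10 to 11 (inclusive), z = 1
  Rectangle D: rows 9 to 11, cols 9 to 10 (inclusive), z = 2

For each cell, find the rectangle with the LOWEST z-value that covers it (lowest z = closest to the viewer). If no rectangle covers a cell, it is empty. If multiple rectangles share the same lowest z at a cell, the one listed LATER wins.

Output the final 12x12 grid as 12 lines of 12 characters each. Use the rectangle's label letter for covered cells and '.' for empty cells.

............
............
............
............
............
............
........BBB.
........BBCC
....AAAAAACC
....AAAAAACC
.........DD.
.........DD.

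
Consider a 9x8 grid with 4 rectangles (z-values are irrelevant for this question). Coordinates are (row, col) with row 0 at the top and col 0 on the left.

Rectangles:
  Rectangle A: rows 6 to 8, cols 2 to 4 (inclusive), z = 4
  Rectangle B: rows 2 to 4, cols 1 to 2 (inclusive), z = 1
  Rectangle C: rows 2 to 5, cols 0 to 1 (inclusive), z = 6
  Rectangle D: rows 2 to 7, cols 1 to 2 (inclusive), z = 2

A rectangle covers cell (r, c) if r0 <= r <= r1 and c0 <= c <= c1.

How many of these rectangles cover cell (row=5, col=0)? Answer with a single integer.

Answer: 1

Derivation:
Check cell (5,0):
  A: rows 6-8 cols 2-4 -> outside (row miss)
  B: rows 2-4 cols 1-2 -> outside (row miss)
  C: rows 2-5 cols 0-1 -> covers
  D: rows 2-7 cols 1-2 -> outside (col miss)
Count covering = 1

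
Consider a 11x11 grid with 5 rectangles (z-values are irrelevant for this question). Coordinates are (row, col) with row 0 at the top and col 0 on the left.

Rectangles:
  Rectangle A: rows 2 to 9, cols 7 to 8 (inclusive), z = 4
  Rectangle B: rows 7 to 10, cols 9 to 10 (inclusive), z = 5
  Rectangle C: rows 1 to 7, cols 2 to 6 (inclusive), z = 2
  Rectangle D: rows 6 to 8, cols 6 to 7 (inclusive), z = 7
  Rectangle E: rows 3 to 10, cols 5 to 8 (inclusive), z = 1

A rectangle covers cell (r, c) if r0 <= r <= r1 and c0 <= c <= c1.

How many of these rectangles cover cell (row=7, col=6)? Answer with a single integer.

Answer: 3

Derivation:
Check cell (7,6):
  A: rows 2-9 cols 7-8 -> outside (col miss)
  B: rows 7-10 cols 9-10 -> outside (col miss)
  C: rows 1-7 cols 2-6 -> covers
  D: rows 6-8 cols 6-7 -> covers
  E: rows 3-10 cols 5-8 -> covers
Count covering = 3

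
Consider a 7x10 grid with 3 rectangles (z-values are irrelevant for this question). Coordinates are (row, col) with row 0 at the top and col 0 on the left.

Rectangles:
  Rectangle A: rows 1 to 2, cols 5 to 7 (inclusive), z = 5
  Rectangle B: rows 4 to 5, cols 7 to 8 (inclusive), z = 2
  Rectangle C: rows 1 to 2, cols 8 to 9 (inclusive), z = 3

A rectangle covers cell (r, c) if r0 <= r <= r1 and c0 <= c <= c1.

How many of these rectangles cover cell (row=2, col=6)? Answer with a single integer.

Check cell (2,6):
  A: rows 1-2 cols 5-7 -> covers
  B: rows 4-5 cols 7-8 -> outside (row miss)
  C: rows 1-2 cols 8-9 -> outside (col miss)
Count covering = 1

Answer: 1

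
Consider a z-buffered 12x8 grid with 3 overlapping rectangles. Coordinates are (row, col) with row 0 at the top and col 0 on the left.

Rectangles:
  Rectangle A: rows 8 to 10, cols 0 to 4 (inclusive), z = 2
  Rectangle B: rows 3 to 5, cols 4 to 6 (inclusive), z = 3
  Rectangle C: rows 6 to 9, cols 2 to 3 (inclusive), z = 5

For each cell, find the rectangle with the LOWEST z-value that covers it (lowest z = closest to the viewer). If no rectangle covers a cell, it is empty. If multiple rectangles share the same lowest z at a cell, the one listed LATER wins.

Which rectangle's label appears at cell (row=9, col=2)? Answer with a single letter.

Check cell (9,2):
  A: rows 8-10 cols 0-4 z=2 -> covers; best now A (z=2)
  B: rows 3-5 cols 4-6 -> outside (row miss)
  C: rows 6-9 cols 2-3 z=5 -> covers; best now A (z=2)
Winner: A at z=2

Answer: A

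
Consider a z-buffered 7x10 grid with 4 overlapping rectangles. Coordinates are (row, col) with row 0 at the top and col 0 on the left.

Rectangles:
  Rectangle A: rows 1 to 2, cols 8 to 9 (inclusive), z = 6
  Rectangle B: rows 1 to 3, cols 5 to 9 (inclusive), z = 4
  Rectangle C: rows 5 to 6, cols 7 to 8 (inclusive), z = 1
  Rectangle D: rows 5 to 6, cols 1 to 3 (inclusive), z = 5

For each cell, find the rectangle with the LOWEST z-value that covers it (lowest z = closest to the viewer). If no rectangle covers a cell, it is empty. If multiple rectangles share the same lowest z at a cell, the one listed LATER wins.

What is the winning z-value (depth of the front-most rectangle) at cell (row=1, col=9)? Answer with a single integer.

Check cell (1,9):
  A: rows 1-2 cols 8-9 z=6 -> covers; best now A (z=6)
  B: rows 1-3 cols 5-9 z=4 -> covers; best now B (z=4)
  C: rows 5-6 cols 7-8 -> outside (row miss)
  D: rows 5-6 cols 1-3 -> outside (row miss)
Winner: B at z=4

Answer: 4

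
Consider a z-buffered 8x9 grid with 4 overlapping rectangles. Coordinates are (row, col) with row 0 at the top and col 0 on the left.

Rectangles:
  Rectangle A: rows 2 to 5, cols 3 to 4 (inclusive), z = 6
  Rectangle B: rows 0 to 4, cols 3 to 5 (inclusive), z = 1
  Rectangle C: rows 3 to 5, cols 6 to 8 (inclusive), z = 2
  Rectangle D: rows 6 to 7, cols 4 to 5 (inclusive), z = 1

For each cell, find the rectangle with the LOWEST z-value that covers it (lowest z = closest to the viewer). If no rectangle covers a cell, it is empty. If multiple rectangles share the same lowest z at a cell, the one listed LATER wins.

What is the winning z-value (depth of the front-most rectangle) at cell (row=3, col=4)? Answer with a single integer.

Check cell (3,4):
  A: rows 2-5 cols 3-4 z=6 -> covers; best now A (z=6)
  B: rows 0-4 cols 3-5 z=1 -> covers; best now B (z=1)
  C: rows 3-5 cols 6-8 -> outside (col miss)
  D: rows 6-7 cols 4-5 -> outside (row miss)
Winner: B at z=1

Answer: 1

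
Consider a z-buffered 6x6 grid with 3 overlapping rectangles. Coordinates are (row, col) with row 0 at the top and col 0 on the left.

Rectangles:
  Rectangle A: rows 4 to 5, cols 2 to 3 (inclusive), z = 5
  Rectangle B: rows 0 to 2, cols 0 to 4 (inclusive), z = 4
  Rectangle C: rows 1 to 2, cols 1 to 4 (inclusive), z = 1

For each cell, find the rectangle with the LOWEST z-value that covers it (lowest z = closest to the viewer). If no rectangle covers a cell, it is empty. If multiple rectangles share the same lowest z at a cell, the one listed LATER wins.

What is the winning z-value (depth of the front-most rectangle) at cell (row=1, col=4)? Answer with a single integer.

Answer: 1

Derivation:
Check cell (1,4):
  A: rows 4-5 cols 2-3 -> outside (row miss)
  B: rows 0-2 cols 0-4 z=4 -> covers; best now B (z=4)
  C: rows 1-2 cols 1-4 z=1 -> covers; best now C (z=1)
Winner: C at z=1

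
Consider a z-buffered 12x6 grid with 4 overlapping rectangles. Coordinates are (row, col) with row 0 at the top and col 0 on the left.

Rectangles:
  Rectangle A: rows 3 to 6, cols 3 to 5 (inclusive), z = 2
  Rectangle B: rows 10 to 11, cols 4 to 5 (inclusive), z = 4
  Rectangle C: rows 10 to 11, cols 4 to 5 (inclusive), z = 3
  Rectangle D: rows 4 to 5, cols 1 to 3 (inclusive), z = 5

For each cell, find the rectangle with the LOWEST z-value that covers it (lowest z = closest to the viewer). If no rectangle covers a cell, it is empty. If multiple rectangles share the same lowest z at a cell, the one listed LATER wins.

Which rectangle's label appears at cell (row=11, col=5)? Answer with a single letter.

Check cell (11,5):
  A: rows 3-6 cols 3-5 -> outside (row miss)
  B: rows 10-11 cols 4-5 z=4 -> covers; best now B (z=4)
  C: rows 10-11 cols 4-5 z=3 -> covers; best now C (z=3)
  D: rows 4-5 cols 1-3 -> outside (row miss)
Winner: C at z=3

Answer: C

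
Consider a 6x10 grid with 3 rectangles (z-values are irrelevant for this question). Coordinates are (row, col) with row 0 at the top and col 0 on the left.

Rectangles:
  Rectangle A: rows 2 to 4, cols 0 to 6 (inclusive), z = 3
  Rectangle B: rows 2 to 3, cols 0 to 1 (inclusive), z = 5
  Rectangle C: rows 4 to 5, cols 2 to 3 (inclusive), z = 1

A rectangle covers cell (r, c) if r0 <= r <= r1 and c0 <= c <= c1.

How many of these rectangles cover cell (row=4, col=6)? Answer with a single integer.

Answer: 1

Derivation:
Check cell (4,6):
  A: rows 2-4 cols 0-6 -> covers
  B: rows 2-3 cols 0-1 -> outside (row miss)
  C: rows 4-5 cols 2-3 -> outside (col miss)
Count covering = 1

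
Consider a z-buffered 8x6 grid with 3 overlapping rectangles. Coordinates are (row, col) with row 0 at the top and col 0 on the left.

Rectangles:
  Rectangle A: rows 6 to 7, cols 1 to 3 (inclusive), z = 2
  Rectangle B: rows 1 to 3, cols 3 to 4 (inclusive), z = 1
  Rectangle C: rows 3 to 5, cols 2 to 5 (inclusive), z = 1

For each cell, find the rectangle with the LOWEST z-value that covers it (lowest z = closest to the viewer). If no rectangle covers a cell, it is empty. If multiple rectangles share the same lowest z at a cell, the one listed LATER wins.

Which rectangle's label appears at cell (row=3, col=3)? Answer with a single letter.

Check cell (3,3):
  A: rows 6-7 cols 1-3 -> outside (row miss)
  B: rows 1-3 cols 3-4 z=1 -> covers; best now B (z=1)
  C: rows 3-5 cols 2-5 z=1 -> covers; best now C (z=1)
Winner: C at z=1

Answer: C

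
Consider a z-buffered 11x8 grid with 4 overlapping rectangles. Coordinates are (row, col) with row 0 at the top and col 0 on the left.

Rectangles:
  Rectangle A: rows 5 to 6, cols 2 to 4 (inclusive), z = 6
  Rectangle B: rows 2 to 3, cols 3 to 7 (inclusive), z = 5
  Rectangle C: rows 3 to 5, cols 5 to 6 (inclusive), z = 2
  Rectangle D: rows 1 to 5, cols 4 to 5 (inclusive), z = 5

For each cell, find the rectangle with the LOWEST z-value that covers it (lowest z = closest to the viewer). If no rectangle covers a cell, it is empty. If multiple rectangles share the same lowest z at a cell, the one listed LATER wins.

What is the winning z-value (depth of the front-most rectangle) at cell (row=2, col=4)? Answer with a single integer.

Check cell (2,4):
  A: rows 5-6 cols 2-4 -> outside (row miss)
  B: rows 2-3 cols 3-7 z=5 -> covers; best now B (z=5)
  C: rows 3-5 cols 5-6 -> outside (row miss)
  D: rows 1-5 cols 4-5 z=5 -> covers; best now D (z=5)
Winner: D at z=5

Answer: 5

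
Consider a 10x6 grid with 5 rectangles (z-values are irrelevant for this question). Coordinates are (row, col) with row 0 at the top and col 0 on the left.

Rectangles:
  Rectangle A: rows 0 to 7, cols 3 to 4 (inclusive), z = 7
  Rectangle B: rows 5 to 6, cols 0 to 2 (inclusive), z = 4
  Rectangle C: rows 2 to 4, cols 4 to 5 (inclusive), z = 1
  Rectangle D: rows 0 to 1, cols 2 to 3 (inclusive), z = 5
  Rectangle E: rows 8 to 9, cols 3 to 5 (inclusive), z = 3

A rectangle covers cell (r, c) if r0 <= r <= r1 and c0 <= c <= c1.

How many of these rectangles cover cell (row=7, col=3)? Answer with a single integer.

Answer: 1

Derivation:
Check cell (7,3):
  A: rows 0-7 cols 3-4 -> covers
  B: rows 5-6 cols 0-2 -> outside (row miss)
  C: rows 2-4 cols 4-5 -> outside (row miss)
  D: rows 0-1 cols 2-3 -> outside (row miss)
  E: rows 8-9 cols 3-5 -> outside (row miss)
Count covering = 1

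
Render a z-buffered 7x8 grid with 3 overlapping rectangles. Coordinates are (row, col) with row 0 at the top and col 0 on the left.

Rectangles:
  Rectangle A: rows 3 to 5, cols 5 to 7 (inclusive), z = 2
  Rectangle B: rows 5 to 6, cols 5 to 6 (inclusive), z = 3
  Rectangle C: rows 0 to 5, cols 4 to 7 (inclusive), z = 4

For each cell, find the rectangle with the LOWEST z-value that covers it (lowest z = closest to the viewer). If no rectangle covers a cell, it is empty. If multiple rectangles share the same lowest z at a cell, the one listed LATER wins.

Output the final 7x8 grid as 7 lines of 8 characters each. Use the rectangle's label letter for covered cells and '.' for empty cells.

....CCCC
....CCCC
....CCCC
....CAAA
....CAAA
....CAAA
.....BB.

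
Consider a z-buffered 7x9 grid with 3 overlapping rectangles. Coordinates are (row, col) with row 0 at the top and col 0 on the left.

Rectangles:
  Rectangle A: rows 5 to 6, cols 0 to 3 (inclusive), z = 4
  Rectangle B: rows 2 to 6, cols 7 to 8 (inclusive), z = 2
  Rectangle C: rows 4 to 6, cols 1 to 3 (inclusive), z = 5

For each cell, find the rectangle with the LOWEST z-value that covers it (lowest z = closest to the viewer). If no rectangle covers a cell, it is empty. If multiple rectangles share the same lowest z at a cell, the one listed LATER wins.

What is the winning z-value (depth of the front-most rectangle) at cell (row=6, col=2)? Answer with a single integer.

Answer: 4

Derivation:
Check cell (6,2):
  A: rows 5-6 cols 0-3 z=4 -> covers; best now A (z=4)
  B: rows 2-6 cols 7-8 -> outside (col miss)
  C: rows 4-6 cols 1-3 z=5 -> covers; best now A (z=4)
Winner: A at z=4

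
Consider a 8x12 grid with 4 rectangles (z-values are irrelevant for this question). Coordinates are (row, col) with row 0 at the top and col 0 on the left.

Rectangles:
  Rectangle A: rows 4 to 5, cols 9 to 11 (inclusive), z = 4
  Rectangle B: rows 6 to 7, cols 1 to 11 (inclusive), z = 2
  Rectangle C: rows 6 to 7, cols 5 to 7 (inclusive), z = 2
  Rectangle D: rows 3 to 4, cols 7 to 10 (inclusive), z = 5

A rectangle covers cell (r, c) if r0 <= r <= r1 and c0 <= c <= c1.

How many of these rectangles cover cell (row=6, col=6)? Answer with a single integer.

Check cell (6,6):
  A: rows 4-5 cols 9-11 -> outside (row miss)
  B: rows 6-7 cols 1-11 -> covers
  C: rows 6-7 cols 5-7 -> covers
  D: rows 3-4 cols 7-10 -> outside (row miss)
Count covering = 2

Answer: 2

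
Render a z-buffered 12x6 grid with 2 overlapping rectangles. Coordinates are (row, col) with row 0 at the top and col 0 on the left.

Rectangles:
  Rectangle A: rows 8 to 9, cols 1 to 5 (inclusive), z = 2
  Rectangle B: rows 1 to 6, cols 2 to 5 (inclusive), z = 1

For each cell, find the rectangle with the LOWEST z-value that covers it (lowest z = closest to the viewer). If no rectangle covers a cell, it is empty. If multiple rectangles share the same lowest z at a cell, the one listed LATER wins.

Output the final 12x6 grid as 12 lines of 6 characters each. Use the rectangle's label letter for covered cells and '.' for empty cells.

......
..BBBB
..BBBB
..BBBB
..BBBB
..BBBB
..BBBB
......
.AAAAA
.AAAAA
......
......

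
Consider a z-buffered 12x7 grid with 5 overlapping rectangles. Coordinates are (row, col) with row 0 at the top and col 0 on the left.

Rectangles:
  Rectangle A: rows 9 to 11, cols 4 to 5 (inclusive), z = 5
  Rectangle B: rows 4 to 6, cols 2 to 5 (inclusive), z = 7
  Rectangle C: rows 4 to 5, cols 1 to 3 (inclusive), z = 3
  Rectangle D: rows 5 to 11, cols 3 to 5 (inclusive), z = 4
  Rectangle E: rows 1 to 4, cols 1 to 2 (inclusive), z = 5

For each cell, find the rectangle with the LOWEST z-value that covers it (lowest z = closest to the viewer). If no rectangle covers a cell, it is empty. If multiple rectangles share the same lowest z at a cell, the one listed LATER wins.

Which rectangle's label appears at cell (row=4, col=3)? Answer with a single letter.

Check cell (4,3):
  A: rows 9-11 cols 4-5 -> outside (row miss)
  B: rows 4-6 cols 2-5 z=7 -> covers; best now B (z=7)
  C: rows 4-5 cols 1-3 z=3 -> covers; best now C (z=3)
  D: rows 5-11 cols 3-5 -> outside (row miss)
  E: rows 1-4 cols 1-2 -> outside (col miss)
Winner: C at z=3

Answer: C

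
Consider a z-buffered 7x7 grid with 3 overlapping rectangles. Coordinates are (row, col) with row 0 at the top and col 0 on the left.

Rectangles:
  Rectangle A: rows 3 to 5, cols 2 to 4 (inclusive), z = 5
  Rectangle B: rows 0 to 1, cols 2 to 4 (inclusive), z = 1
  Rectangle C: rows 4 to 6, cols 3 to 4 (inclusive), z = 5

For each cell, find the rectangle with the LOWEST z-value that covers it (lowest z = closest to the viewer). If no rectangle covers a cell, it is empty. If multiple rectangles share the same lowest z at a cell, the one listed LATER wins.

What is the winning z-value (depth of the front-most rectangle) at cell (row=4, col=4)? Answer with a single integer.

Answer: 5

Derivation:
Check cell (4,4):
  A: rows 3-5 cols 2-4 z=5 -> covers; best now A (z=5)
  B: rows 0-1 cols 2-4 -> outside (row miss)
  C: rows 4-6 cols 3-4 z=5 -> covers; best now C (z=5)
Winner: C at z=5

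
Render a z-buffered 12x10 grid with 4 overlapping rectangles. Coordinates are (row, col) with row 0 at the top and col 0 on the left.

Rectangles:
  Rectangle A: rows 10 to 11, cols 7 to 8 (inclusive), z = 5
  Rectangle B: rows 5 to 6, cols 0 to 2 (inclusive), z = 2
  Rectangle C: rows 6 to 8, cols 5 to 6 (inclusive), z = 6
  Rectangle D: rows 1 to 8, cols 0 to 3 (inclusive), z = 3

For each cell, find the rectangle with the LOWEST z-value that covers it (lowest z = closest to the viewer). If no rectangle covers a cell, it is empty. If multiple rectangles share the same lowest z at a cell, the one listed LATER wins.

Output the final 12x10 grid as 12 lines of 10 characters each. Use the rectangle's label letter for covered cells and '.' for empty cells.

..........
DDDD......
DDDD......
DDDD......
DDDD......
BBBD......
BBBD.CC...
DDDD.CC...
DDDD.CC...
..........
.......AA.
.......AA.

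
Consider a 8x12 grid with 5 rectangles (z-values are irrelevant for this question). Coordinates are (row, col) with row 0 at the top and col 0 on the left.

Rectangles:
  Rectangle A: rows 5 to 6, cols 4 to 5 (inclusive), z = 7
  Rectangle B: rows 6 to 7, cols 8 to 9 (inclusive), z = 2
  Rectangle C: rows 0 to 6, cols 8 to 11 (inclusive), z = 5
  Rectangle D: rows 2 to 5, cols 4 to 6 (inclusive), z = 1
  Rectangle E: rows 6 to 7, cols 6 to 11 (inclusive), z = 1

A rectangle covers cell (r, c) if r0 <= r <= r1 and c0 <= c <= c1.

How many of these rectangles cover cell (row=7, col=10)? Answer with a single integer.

Answer: 1

Derivation:
Check cell (7,10):
  A: rows 5-6 cols 4-5 -> outside (row miss)
  B: rows 6-7 cols 8-9 -> outside (col miss)
  C: rows 0-6 cols 8-11 -> outside (row miss)
  D: rows 2-5 cols 4-6 -> outside (row miss)
  E: rows 6-7 cols 6-11 -> covers
Count covering = 1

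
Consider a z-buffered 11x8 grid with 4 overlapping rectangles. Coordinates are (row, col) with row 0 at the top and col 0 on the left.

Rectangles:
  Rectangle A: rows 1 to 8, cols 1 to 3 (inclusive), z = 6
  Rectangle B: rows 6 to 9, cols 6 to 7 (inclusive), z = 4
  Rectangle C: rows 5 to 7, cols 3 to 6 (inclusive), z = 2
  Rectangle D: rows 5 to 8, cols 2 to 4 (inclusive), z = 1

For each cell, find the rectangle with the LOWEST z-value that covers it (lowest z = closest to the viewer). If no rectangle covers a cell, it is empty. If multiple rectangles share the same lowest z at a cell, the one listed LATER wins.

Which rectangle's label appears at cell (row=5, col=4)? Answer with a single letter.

Answer: D

Derivation:
Check cell (5,4):
  A: rows 1-8 cols 1-3 -> outside (col miss)
  B: rows 6-9 cols 6-7 -> outside (row miss)
  C: rows 5-7 cols 3-6 z=2 -> covers; best now C (z=2)
  D: rows 5-8 cols 2-4 z=1 -> covers; best now D (z=1)
Winner: D at z=1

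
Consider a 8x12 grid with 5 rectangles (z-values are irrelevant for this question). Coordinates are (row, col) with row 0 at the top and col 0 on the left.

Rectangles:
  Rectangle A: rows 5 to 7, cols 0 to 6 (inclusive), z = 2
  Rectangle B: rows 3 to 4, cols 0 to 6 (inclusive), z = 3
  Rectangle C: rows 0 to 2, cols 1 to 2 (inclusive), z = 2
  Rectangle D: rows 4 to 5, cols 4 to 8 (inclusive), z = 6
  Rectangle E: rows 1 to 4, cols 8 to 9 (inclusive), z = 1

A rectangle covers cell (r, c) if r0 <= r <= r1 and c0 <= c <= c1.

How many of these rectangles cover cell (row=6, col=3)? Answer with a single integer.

Check cell (6,3):
  A: rows 5-7 cols 0-6 -> covers
  B: rows 3-4 cols 0-6 -> outside (row miss)
  C: rows 0-2 cols 1-2 -> outside (row miss)
  D: rows 4-5 cols 4-8 -> outside (row miss)
  E: rows 1-4 cols 8-9 -> outside (row miss)
Count covering = 1

Answer: 1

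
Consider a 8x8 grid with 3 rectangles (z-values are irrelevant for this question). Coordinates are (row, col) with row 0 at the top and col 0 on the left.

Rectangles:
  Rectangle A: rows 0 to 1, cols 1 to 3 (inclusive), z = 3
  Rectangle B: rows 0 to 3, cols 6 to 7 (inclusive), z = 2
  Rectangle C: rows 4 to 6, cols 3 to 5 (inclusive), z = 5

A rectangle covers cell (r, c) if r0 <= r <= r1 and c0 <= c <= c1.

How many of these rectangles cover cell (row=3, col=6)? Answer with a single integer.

Check cell (3,6):
  A: rows 0-1 cols 1-3 -> outside (row miss)
  B: rows 0-3 cols 6-7 -> covers
  C: rows 4-6 cols 3-5 -> outside (row miss)
Count covering = 1

Answer: 1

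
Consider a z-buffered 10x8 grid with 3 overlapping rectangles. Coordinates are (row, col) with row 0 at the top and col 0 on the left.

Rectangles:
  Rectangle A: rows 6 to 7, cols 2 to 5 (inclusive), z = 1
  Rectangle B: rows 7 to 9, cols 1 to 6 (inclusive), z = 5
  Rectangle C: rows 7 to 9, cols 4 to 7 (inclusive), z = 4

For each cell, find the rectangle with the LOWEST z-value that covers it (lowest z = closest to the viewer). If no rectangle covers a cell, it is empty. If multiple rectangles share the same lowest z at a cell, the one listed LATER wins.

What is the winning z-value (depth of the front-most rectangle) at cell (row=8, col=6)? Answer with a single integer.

Answer: 4

Derivation:
Check cell (8,6):
  A: rows 6-7 cols 2-5 -> outside (row miss)
  B: rows 7-9 cols 1-6 z=5 -> covers; best now B (z=5)
  C: rows 7-9 cols 4-7 z=4 -> covers; best now C (z=4)
Winner: C at z=4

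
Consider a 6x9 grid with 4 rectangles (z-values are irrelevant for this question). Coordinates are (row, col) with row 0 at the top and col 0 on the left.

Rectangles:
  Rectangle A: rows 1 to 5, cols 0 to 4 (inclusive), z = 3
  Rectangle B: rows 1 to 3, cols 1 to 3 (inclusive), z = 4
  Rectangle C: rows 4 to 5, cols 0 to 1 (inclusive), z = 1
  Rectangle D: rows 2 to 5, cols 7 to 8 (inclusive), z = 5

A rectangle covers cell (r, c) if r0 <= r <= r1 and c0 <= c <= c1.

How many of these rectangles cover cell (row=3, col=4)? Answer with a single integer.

Check cell (3,4):
  A: rows 1-5 cols 0-4 -> covers
  B: rows 1-3 cols 1-3 -> outside (col miss)
  C: rows 4-5 cols 0-1 -> outside (row miss)
  D: rows 2-5 cols 7-8 -> outside (col miss)
Count covering = 1

Answer: 1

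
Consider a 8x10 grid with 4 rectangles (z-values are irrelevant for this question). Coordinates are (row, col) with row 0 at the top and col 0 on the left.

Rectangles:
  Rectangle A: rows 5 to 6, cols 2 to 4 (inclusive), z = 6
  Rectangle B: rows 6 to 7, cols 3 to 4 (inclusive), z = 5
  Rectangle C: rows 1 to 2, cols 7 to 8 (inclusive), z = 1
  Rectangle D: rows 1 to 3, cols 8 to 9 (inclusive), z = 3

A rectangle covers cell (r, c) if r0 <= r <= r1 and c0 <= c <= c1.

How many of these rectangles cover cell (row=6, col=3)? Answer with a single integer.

Check cell (6,3):
  A: rows 5-6 cols 2-4 -> covers
  B: rows 6-7 cols 3-4 -> covers
  C: rows 1-2 cols 7-8 -> outside (row miss)
  D: rows 1-3 cols 8-9 -> outside (row miss)
Count covering = 2

Answer: 2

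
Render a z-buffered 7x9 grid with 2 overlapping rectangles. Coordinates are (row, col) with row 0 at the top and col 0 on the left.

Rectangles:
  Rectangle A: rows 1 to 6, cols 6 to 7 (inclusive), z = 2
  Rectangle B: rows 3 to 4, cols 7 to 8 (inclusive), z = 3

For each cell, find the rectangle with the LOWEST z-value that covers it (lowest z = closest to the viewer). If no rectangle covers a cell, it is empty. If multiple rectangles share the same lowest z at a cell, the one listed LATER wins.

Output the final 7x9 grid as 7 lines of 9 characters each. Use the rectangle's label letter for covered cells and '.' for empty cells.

.........
......AA.
......AA.
......AAB
......AAB
......AA.
......AA.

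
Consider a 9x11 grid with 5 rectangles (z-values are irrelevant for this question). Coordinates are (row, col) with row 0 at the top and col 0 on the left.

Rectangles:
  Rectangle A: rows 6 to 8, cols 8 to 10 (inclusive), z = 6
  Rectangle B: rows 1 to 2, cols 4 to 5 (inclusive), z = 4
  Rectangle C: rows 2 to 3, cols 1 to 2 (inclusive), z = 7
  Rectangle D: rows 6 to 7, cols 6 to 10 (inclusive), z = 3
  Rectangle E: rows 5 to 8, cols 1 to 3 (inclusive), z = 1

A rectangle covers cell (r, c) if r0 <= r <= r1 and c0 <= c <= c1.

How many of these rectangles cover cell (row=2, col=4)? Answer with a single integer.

Answer: 1

Derivation:
Check cell (2,4):
  A: rows 6-8 cols 8-10 -> outside (row miss)
  B: rows 1-2 cols 4-5 -> covers
  C: rows 2-3 cols 1-2 -> outside (col miss)
  D: rows 6-7 cols 6-10 -> outside (row miss)
  E: rows 5-8 cols 1-3 -> outside (row miss)
Count covering = 1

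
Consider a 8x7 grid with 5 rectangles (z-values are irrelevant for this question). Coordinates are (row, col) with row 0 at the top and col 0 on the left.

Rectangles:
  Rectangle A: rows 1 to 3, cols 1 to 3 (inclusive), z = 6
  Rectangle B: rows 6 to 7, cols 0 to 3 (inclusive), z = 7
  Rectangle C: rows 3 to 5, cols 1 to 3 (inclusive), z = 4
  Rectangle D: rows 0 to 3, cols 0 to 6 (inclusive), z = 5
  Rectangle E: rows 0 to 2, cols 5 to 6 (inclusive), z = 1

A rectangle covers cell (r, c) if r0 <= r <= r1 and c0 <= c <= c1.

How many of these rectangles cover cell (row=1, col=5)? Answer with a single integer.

Answer: 2

Derivation:
Check cell (1,5):
  A: rows 1-3 cols 1-3 -> outside (col miss)
  B: rows 6-7 cols 0-3 -> outside (row miss)
  C: rows 3-5 cols 1-3 -> outside (row miss)
  D: rows 0-3 cols 0-6 -> covers
  E: rows 0-2 cols 5-6 -> covers
Count covering = 2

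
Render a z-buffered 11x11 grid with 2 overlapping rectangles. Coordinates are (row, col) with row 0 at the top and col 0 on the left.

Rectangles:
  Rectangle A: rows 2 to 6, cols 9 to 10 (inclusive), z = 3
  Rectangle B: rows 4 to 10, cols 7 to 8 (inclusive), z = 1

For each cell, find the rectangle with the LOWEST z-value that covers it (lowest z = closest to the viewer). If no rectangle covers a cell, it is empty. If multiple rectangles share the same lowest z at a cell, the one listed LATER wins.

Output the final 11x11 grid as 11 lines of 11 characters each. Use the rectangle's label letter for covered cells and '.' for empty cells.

...........
...........
.........AA
.........AA
.......BBAA
.......BBAA
.......BBAA
.......BB..
.......BB..
.......BB..
.......BB..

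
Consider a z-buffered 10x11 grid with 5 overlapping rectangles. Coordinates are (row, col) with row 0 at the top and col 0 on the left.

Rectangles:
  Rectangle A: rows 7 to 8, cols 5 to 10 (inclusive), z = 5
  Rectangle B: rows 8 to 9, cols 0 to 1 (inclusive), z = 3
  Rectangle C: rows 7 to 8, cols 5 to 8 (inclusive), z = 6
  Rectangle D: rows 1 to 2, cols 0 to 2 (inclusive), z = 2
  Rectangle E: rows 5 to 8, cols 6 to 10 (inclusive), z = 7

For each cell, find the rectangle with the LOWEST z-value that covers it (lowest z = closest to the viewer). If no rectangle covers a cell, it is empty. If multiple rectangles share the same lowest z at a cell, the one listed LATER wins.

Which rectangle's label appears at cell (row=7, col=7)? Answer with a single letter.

Check cell (7,7):
  A: rows 7-8 cols 5-10 z=5 -> covers; best now A (z=5)
  B: rows 8-9 cols 0-1 -> outside (row miss)
  C: rows 7-8 cols 5-8 z=6 -> covers; best now A (z=5)
  D: rows 1-2 cols 0-2 -> outside (row miss)
  E: rows 5-8 cols 6-10 z=7 -> covers; best now A (z=5)
Winner: A at z=5

Answer: A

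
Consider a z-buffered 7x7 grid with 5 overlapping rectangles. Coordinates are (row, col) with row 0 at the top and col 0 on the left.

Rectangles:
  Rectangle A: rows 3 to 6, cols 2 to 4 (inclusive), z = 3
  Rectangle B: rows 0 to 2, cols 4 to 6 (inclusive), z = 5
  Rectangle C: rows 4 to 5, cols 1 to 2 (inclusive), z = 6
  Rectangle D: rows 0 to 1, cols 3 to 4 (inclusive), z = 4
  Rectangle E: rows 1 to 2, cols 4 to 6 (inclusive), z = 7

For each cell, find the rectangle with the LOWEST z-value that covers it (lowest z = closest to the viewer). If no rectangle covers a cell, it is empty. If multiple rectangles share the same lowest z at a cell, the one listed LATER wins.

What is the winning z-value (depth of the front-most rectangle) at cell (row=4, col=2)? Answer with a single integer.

Answer: 3

Derivation:
Check cell (4,2):
  A: rows 3-6 cols 2-4 z=3 -> covers; best now A (z=3)
  B: rows 0-2 cols 4-6 -> outside (row miss)
  C: rows 4-5 cols 1-2 z=6 -> covers; best now A (z=3)
  D: rows 0-1 cols 3-4 -> outside (row miss)
  E: rows 1-2 cols 4-6 -> outside (row miss)
Winner: A at z=3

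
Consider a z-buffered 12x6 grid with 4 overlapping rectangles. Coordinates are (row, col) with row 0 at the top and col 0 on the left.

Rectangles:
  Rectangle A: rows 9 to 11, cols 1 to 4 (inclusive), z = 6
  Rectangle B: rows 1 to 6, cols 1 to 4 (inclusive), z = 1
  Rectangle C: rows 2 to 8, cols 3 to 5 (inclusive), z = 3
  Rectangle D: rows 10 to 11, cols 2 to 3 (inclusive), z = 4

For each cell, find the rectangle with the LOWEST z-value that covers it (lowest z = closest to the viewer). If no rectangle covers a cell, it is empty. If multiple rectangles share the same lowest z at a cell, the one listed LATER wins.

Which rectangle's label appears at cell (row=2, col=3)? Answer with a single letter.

Answer: B

Derivation:
Check cell (2,3):
  A: rows 9-11 cols 1-4 -> outside (row miss)
  B: rows 1-6 cols 1-4 z=1 -> covers; best now B (z=1)
  C: rows 2-8 cols 3-5 z=3 -> covers; best now B (z=1)
  D: rows 10-11 cols 2-3 -> outside (row miss)
Winner: B at z=1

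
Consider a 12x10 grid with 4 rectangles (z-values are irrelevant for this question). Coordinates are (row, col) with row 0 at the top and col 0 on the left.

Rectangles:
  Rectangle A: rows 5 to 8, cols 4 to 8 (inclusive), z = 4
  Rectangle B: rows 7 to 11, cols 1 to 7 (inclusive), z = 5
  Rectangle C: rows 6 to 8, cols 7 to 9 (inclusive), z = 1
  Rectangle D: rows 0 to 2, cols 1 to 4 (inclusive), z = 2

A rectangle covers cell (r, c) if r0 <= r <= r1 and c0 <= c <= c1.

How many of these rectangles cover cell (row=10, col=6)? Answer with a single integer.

Answer: 1

Derivation:
Check cell (10,6):
  A: rows 5-8 cols 4-8 -> outside (row miss)
  B: rows 7-11 cols 1-7 -> covers
  C: rows 6-8 cols 7-9 -> outside (row miss)
  D: rows 0-2 cols 1-4 -> outside (row miss)
Count covering = 1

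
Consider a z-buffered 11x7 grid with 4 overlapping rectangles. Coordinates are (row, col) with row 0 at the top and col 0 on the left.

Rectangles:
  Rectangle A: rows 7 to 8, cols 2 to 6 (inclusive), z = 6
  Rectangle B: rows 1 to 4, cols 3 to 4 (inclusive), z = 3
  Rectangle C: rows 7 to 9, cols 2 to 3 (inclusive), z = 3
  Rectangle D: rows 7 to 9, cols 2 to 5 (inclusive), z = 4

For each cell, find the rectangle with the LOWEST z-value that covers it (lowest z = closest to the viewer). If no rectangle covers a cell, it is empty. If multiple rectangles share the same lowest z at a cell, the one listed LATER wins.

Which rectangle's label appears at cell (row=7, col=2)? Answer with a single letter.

Check cell (7,2):
  A: rows 7-8 cols 2-6 z=6 -> covers; best now A (z=6)
  B: rows 1-4 cols 3-4 -> outside (row miss)
  C: rows 7-9 cols 2-3 z=3 -> covers; best now C (z=3)
  D: rows 7-9 cols 2-5 z=4 -> covers; best now C (z=3)
Winner: C at z=3

Answer: C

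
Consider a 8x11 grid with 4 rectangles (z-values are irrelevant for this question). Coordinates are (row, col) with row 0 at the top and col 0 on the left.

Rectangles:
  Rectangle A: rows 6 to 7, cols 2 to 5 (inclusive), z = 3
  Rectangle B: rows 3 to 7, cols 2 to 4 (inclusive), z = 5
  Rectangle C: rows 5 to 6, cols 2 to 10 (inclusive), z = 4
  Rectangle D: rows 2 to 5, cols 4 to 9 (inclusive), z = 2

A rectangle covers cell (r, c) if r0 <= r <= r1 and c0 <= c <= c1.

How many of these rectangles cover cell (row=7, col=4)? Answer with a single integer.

Check cell (7,4):
  A: rows 6-7 cols 2-5 -> covers
  B: rows 3-7 cols 2-4 -> covers
  C: rows 5-6 cols 2-10 -> outside (row miss)
  D: rows 2-5 cols 4-9 -> outside (row miss)
Count covering = 2

Answer: 2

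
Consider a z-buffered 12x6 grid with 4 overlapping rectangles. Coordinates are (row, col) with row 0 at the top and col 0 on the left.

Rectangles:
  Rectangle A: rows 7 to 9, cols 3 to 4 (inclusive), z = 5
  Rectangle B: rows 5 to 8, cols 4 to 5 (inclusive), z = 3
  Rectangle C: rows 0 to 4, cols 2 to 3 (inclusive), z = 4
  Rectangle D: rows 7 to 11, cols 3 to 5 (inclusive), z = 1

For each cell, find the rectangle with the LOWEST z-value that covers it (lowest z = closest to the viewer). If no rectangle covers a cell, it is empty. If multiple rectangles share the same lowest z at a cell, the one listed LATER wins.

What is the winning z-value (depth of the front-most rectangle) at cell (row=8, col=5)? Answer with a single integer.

Answer: 1

Derivation:
Check cell (8,5):
  A: rows 7-9 cols 3-4 -> outside (col miss)
  B: rows 5-8 cols 4-5 z=3 -> covers; best now B (z=3)
  C: rows 0-4 cols 2-3 -> outside (row miss)
  D: rows 7-11 cols 3-5 z=1 -> covers; best now D (z=1)
Winner: D at z=1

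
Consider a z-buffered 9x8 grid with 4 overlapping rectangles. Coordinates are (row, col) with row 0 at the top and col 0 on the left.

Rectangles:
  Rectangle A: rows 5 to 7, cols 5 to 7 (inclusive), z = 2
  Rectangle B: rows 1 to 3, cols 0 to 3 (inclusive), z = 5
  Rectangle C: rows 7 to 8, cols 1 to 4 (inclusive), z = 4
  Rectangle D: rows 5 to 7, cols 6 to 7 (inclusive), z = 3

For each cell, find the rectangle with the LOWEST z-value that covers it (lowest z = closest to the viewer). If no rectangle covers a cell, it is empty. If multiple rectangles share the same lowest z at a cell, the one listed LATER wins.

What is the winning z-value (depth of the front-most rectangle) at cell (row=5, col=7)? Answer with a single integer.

Check cell (5,7):
  A: rows 5-7 cols 5-7 z=2 -> covers; best now A (z=2)
  B: rows 1-3 cols 0-3 -> outside (row miss)
  C: rows 7-8 cols 1-4 -> outside (row miss)
  D: rows 5-7 cols 6-7 z=3 -> covers; best now A (z=2)
Winner: A at z=2

Answer: 2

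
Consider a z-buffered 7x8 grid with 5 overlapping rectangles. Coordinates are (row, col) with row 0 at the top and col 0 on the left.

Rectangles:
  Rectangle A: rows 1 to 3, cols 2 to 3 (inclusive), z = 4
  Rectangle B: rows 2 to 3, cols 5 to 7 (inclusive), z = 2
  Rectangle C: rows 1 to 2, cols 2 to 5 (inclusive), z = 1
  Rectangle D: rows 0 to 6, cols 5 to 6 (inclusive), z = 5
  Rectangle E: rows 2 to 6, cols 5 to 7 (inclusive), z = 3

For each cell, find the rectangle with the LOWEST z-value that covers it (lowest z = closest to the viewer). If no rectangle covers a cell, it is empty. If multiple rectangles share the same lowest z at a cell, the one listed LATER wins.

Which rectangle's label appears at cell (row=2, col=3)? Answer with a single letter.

Answer: C

Derivation:
Check cell (2,3):
  A: rows 1-3 cols 2-3 z=4 -> covers; best now A (z=4)
  B: rows 2-3 cols 5-7 -> outside (col miss)
  C: rows 1-2 cols 2-5 z=1 -> covers; best now C (z=1)
  D: rows 0-6 cols 5-6 -> outside (col miss)
  E: rows 2-6 cols 5-7 -> outside (col miss)
Winner: C at z=1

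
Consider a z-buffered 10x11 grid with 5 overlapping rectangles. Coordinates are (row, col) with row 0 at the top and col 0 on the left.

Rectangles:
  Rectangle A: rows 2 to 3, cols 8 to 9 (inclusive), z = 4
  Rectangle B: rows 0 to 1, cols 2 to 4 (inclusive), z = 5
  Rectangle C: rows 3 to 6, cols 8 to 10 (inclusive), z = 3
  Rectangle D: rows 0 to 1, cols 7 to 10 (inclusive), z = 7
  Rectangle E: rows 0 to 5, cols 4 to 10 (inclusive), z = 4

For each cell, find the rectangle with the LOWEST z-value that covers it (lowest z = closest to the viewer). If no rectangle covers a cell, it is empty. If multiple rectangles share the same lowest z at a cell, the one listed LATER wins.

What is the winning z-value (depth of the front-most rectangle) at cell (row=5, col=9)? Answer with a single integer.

Check cell (5,9):
  A: rows 2-3 cols 8-9 -> outside (row miss)
  B: rows 0-1 cols 2-4 -> outside (row miss)
  C: rows 3-6 cols 8-10 z=3 -> covers; best now C (z=3)
  D: rows 0-1 cols 7-10 -> outside (row miss)
  E: rows 0-5 cols 4-10 z=4 -> covers; best now C (z=3)
Winner: C at z=3

Answer: 3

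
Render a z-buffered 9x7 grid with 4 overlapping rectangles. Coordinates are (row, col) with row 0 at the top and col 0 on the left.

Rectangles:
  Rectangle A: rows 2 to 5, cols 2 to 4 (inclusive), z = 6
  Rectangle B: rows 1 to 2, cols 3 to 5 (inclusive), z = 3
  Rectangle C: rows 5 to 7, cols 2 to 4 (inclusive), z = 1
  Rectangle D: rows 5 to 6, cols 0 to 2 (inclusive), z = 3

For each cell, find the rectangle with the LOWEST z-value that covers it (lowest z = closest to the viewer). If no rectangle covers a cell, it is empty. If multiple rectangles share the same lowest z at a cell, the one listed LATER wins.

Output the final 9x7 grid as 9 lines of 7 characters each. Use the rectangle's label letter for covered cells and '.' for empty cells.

.......
...BBB.
..ABBB.
..AAA..
..AAA..
DDCCC..
DDCCC..
..CCC..
.......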